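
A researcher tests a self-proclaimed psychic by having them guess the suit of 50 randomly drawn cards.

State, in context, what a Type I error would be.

With the conventional null hypothesis that the subject is guessing at random (p = 1/4):
A Type I error is rejecting H₀ when H₀ is true.
Here that means concluding the subject has some ability beyond chance when actually the subject is guessing at random (p = 1/4).

A Type I error would mean concluding that the subject performs better than chance when in fact the subject is guessing at random (p = 1/4).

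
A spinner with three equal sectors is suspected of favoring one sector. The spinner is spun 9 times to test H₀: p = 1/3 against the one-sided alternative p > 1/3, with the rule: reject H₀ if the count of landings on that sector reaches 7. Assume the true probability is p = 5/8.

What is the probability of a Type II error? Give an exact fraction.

24101307/33554432

Under the alternative p = 5/8, Y ~ Binomial(9, 5/8); β is the probability the test does not reject, P(Y < 7).
Adding the binomial probabilities P(Y=0)+…+P(Y=6) at p = 5/8 gives 24101307/33554432.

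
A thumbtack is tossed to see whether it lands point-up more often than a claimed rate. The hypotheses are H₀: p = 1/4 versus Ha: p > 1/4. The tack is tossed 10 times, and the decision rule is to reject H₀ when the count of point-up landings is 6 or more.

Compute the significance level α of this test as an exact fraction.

α = P(reject H₀ | H₀ true) = P(K ≥ 6 | p = 1/4), with K ~ Binomial(10, 1/4).
Summing C(10,j)(1/4)^j(3/4)^{10−j} for j = 6,…,10 gives 10343/524288.

10343/524288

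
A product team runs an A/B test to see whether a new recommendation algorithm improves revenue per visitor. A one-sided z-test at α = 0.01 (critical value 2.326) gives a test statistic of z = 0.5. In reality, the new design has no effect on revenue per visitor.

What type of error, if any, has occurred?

Neither — the decision is correct.

The conventional null hypothesis is that the new design has no effect on revenue per visitor.
Since z = 0.5 ≤ z* = 2.326, H₀ is not rejected.
H₀ is true (actually the new design has no effect on revenue per visitor).
The decision matches the true state — no error.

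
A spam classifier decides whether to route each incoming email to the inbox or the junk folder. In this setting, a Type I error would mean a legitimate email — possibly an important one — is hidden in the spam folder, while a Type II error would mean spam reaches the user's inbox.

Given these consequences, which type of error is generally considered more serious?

The Type I consequence (a legitimate email — possibly an important one — is hidden in the spam folder) is more severe than the Type II consequence (spam reaches the user's inbox).

Type I error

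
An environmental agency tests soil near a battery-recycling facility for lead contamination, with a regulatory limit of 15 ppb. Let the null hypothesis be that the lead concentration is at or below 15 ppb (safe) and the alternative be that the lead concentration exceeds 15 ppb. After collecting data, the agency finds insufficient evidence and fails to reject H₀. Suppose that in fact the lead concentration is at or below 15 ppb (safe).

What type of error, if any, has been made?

The test retained a true H₀ — the decision matches the true state.

No error — this is a correct decision.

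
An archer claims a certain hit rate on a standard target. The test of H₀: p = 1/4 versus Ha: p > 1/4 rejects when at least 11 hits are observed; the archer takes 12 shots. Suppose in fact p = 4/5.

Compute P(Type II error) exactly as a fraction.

177031761/244140625

Under the alternative p = 4/5, X ~ Binomial(12, 4/5); β is the probability the test does not reject, P(X < 11).
Equivalently, β = 1 − P(X ≥ 11) = 177031761/244140625.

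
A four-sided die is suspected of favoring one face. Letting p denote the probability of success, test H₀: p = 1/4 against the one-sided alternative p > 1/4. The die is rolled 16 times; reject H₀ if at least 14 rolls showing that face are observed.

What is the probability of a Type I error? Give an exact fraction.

α = P(reject H₀ | H₀ true) = P(S ≥ 14 | p = 1/4), with S ~ Binomial(16, 1/4).
P(S ≥ 14) = Σ_{j=14}^{16} C(16,j)·(1/4)^j·(3/4)^{16-j} = 1129/4294967296.

1129/4294967296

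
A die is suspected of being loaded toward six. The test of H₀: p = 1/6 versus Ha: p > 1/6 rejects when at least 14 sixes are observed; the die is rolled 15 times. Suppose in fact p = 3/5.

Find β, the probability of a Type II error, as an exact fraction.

30359740148/30517578125

A Type II error is failing to reject when Ha holds: with p = 3/5, β = P(S ≤ 13).
Equivalently, β = 1 − P(S ≥ 14) = 30359740148/30517578125.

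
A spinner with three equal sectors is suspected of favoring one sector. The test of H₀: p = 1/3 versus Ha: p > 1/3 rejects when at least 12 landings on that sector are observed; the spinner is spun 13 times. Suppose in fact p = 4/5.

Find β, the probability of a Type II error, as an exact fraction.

935490453/1220703125

A Type II error is failing to reject when Ha holds: with p = 4/5, β = P(Y ≤ 11).
Equivalently, β = 1 − P(Y ≥ 12) = 935490453/1220703125.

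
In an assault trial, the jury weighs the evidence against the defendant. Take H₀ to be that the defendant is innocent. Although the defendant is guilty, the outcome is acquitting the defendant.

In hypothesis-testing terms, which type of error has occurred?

'Acquitting the defendant' corresponds to failing to reject H₀.
H₀ was not rejected but H₀ is false — a Type II error (false negative).

Type II error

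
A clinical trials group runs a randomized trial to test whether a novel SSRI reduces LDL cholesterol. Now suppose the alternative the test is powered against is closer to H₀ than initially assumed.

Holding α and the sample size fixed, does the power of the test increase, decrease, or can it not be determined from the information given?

It decreases.

A smaller departure from H₀ means the test statistic under Ha is distributed closer to where it would be under H₀; rejection becomes less likely.
Since power = 1 − β and β increases, power decreases.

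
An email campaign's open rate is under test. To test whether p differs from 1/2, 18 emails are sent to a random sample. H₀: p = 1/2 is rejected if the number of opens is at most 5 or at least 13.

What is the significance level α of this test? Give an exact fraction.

α = P(Y ≤ 5 or Y ≥ 13 | p = 1/2), Y ~ Binomial(18, 1/2).
Each tail has probability (1 + 18 + 153 + 816 + 3060 + 8568)/262144; doubling gives α = 25232/262144 = 1577/16384.

1577/16384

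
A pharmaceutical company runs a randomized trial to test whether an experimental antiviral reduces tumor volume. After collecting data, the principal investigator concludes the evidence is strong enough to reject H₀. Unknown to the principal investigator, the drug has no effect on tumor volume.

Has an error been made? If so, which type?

Type I error

The conventional null hypothesis here is that the drug has no effect on tumor volume.
H₀ was rejected, but H₀ is actually true.
Rejecting a true null hypothesis is a Type I error (false positive).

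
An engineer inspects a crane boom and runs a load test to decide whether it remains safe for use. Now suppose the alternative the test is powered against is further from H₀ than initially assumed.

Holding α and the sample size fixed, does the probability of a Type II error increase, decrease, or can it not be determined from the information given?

It decreases.

A bigger departure from H₀ is easier for the test to detect, so it fails to reject less often.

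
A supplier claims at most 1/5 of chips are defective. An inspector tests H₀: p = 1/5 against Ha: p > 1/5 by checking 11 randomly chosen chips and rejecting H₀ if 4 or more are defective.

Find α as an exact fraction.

Under H₀, Y ~ Binomial(11, 1/5); the Type I error rate is P(Y ≥ 4).
Computing the lower-tail complement: 1 − 65536/78125 = 12589/78125.

12589/78125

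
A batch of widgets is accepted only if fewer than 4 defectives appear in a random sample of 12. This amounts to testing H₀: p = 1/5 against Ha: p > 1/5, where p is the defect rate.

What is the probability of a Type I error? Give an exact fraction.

Under H₀, Y ~ Binomial(12, 1/5); the Type I error rate is P(Y ≥ 4).
Computing the lower-tail complement: 1 − 38797312/48828125 = 10030813/48828125.

10030813/48828125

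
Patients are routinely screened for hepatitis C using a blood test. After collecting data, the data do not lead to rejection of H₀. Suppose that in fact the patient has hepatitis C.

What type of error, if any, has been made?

Type II error

The conventional null hypothesis here is that the patient does not have hepatitis C.
H₀ was not rejected, but H₀ is actually false.
Failing to reject a false null hypothesis is a Type II error (false negative).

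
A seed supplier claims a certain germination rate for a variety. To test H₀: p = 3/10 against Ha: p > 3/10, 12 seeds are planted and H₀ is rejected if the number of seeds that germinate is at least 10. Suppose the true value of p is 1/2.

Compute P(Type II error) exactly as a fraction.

4017/4096

A Type II error is failing to reject when Ha holds: with p = 1/2, β = P(X ≤ 9).
Summing C(12,j)·(1/2)^j·(1/2)^{12-j} for j = 0..9 gives 4017/4096.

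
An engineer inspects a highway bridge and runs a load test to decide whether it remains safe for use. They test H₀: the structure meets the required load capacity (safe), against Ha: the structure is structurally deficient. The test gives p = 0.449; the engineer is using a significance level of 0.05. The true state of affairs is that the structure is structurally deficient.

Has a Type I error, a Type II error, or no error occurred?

Since p = 0.449 ≥ α = 0.05, H₀ is not rejected.
H₀ is false (actually the structure is structurally deficient).
Failing to reject a false H₀ is a Type II error.

Type II error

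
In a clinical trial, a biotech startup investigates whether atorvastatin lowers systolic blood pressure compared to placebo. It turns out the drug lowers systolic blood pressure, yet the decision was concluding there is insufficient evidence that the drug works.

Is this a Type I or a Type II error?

The null hypothesis here is that the drug has no effect on systolic blood pressure.
'Concluding there is insufficient evidence that the drug works' corresponds to failing to reject H₀.
H₀ was not rejected but H₀ is false — a Type II error (false negative).

Type II error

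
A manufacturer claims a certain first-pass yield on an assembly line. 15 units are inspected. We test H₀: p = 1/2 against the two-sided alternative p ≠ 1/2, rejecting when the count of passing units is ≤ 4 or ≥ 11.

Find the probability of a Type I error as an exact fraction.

1941/16384

The significance level is the null-hypothesis probability of the rejection region {≤4} ∪ {≥11}.
The two tails are symmetric, so α = 2·(1 + 15 + 105 + 455 + 1365)/2^15 = 3882/32768 = 1941/16384.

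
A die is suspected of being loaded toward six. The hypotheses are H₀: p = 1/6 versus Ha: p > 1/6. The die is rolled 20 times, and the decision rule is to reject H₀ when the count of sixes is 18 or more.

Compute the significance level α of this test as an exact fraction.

539/406239826673664

α = P(reject H₀ | H₀ true) = P(K ≥ 18 | p = 1/6), with K ~ Binomial(20, 1/6).
Summing C(20,j)(1/6)^j(5/6)^{20−j} for j = 18,…,20 gives 539/406239826673664.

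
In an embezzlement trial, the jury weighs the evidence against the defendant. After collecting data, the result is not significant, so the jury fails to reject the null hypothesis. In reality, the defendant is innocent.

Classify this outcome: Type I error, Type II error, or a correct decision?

No error — this is a correct decision.

The conventional null hypothesis here is that the defendant is innocent.
The test retained a true H₀ — the decision matches the true state.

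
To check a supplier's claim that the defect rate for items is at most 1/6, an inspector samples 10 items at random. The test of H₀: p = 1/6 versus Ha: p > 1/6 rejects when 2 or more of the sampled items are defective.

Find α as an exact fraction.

α = P(reject H₀ | H₀ true) = P(K ≥ 2 | p = 1/6), K ~ Binomial(10, 1/6).
Computing the lower-tail complement: 1 − 9765625/20155392 = 10389767/20155392.

10389767/20155392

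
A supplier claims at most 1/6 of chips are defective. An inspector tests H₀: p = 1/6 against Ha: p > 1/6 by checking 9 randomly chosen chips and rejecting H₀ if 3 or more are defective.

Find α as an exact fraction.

898223/5038848

Under H₀, X ~ Binomial(9, 1/6); the Type I error rate is P(X ≥ 3).
α = 1 − P(X ≤ 2) = 1 − 4140625/5038848 = 898223/5038848.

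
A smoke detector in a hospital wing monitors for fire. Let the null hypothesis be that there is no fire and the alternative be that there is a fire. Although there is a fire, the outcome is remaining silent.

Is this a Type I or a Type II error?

'Remaining silent' corresponds to failing to reject H₀.
H₀ was not rejected but H₀ is false — a Type II error (false negative).

Type II error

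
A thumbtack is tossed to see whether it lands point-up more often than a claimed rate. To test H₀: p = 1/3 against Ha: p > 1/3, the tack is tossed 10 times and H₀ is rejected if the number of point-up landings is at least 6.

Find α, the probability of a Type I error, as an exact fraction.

α = P(reject H₀ | H₀ true) = P(K ≥ 6 | p = 1/3), with K ~ Binomial(10, 1/3).
Summing C(10,j)(1/3)^j(2/3)^{10−j} for j = 6,…,10 gives 1507/19683.

1507/19683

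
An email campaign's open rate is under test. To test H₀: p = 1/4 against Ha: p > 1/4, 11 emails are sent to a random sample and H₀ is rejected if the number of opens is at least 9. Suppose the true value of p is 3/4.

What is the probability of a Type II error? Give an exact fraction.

A Type II error is failing to reject when Ha holds: with p = 3/4, β = P(K ≤ 8).
Equivalently, β = 1 − P(K ≥ 9) = 2285053/4194304.

2285053/4194304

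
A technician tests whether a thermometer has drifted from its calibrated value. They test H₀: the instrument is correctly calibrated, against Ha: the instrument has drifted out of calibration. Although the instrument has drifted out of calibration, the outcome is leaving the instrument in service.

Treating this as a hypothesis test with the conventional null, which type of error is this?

'Leaving the instrument in service' corresponds to failing to reject H₀.
H₀ was not rejected but H₀ is false — a Type II error (false negative).

Type II error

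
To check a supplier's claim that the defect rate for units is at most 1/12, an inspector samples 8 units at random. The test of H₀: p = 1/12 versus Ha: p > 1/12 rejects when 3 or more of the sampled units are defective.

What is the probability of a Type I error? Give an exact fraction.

3373913/143327232

Under H₀, S ~ Binomial(8, 1/12); the Type I error rate is P(S ≥ 3).
Computing the lower-tail complement: 1 − 139953319/143327232 = 3373913/143327232.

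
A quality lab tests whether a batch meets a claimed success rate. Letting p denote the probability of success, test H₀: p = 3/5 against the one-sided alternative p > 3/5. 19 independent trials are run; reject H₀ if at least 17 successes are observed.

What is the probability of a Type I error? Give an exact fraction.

104216111541/19073486328125

α = P(reject H₀ | H₀ true) = P(Y ≥ 17 | p = 3/5), with Y ~ Binomial(19, 3/5).
P(Y ≥ 17) = Σ_{j=17}^{19} C(19,j)·(3/5)^j·(2/5)^{19-j} = 104216111541/19073486328125.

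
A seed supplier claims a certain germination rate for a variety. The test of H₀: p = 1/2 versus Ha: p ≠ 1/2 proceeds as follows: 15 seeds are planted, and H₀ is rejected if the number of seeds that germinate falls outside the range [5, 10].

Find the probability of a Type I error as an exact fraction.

1941/16384

The significance level is the null-hypothesis probability of the rejection region {≤4} ∪ {≥11}.
The two tails are symmetric, so α = 2·(1 + 15 + 105 + 455 + 1365)/2^15 = 3882/32768 = 1941/16384.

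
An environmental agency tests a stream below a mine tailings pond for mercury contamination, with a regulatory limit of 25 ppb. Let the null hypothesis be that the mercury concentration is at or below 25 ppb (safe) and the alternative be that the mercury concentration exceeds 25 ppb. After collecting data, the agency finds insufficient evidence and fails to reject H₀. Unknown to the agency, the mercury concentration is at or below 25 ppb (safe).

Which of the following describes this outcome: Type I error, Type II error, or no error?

The test retained a true H₀ — the decision matches the true state.

No error — this is a correct decision.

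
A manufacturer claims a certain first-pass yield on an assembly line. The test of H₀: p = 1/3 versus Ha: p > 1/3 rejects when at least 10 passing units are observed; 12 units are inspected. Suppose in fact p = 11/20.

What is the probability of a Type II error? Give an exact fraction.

784677287856069/819200000000000

β = P(fail to reject H₀ | Ha true) = P(X ≤ 9 | p = 11/20), X ~ Binomial(12, 11/20).
Equivalently, β = 1 − P(X ≥ 10) = 784677287856069/819200000000000.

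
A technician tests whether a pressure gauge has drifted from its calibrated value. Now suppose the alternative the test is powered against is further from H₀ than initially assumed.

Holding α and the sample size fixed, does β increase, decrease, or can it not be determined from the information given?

A bigger departure from H₀ is easier for the test to detect, so it fails to reject less often.

It decreases.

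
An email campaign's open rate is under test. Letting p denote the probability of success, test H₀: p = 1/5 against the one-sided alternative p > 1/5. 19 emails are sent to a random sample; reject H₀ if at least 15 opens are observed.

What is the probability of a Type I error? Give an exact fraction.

211417/3814697265625

α = P(reject H₀ | H₀ true) = P(S ≥ 15 | p = 1/5), with S ~ Binomial(19, 1/5).
Adding the binomial terms for j = 15 through 19 with p = 1/5 yields 211417/3814697265625.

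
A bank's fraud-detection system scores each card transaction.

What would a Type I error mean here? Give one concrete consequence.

With the conventional null hypothesis that the transaction is legitimate:
A Type I error is rejecting H₀ when H₀ is true.
Here that means blocking the transaction and freezing the card when actually the transaction is legitimate.

A Type I error would mean concluding that the transaction is fraudulent when in fact the transaction is legitimate. Consequence: a legitimate purchase is declined and the customer's card is frozen.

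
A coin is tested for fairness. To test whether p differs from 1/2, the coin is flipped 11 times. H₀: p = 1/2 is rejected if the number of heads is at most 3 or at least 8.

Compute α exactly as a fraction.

29/128

Under H₀, K ~ Binomial(11, 1/2); α is the probability of landing in either tail, P(K ≤ 3) + P(K ≥ 8).
By symmetry, α = 2·P(K ≤ 3) = 2·(1 + 11 + 55 + 165)/2048 = 464/2048 = 29/128.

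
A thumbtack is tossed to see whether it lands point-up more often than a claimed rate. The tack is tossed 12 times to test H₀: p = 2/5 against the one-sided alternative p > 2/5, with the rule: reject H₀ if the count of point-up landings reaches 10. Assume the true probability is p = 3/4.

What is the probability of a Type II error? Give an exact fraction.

A Type II error is failing to reject when Ha holds: with p = 3/4, β = P(Y ≤ 9).
Summing C(12,j)·(3/4)^j·(1/4)^{12-j} for j = 0..9 gives 10222777/16777216.

10222777/16777216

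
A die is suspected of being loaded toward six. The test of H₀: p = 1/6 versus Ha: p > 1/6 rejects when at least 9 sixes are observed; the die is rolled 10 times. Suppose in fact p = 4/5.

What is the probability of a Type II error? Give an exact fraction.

Under the alternative p = 4/5, Y ~ Binomial(10, 4/5); β is the probability the test does not reject, P(Y < 9).
Adding the binomial probabilities P(Y=0)+…+P(Y=8) at p = 4/5 gives 6095609/9765625.

6095609/9765625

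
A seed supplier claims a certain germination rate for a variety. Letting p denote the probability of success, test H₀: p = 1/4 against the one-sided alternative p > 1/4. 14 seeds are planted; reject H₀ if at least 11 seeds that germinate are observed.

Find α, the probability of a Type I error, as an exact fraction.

Under H₀, Y ~ Binomial(14, 1/4), and α = P(Y ≥ 11).
P(Y ≥ 11) = Σ_{j=11}^{14} C(14,j)·(1/4)^j·(3/4)^{14-j} = 5345/134217728.

5345/134217728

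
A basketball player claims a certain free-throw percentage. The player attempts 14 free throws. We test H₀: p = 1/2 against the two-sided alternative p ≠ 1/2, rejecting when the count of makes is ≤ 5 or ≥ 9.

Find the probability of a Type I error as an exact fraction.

Under H₀, X ~ Binomial(14, 1/2); α is the probability of landing in either tail, P(X ≤ 5) + P(X ≥ 9).
By symmetry, α = 2·P(X ≤ 5) = 2·(1 + 14 + 91 + 364 + 1001 + 2002)/16384 = 6946/16384 = 3473/8192.

3473/8192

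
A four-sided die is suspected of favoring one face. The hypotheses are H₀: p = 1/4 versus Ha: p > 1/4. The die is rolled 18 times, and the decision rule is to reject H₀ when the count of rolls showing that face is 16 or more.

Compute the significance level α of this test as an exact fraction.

Under H₀, K ~ Binomial(18, 1/4), and α = P(K ≥ 16).
Summing C(18,j)(1/4)^j(3/4)^{18−j} for j = 16,…,18 gives 179/8589934592.

179/8589934592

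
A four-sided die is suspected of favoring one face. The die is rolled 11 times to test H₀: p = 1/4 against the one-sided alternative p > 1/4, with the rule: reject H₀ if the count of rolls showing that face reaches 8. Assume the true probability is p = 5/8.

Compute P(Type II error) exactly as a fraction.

β = P(fail to reject H₀ | Ha true) = P(S ≤ 7 | p = 5/8), S ~ Binomial(11, 5/8).
Adding the binomial probabilities P(S=0)+…+P(S=7) at p = 5/8 gives 688976199/1073741824.

688976199/1073741824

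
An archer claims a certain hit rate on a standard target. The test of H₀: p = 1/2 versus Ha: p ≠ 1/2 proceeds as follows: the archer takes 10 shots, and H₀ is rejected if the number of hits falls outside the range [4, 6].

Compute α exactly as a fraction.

11/32

The significance level is the null-hypothesis probability of the rejection region {≤3} ∪ {≥7}.
The two tails are symmetric, so α = 2·(1 + 10 + 45 + 120)/2^10 = 352/1024 = 11/32.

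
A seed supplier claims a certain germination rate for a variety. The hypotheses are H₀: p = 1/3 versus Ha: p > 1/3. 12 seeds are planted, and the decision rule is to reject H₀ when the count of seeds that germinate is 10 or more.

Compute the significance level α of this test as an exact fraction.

Under H₀, K ~ Binomial(12, 1/3), and α = P(K ≥ 10).
Summing C(12,j)(1/3)^j(2/3)^{12−j} for j = 10,…,12 gives 289/531441.

289/531441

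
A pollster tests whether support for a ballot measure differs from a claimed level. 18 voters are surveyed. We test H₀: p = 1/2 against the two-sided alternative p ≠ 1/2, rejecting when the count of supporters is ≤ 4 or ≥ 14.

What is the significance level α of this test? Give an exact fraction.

253/8192

α = P(X ≤ 4 or X ≥ 14 | p = 1/2), X ~ Binomial(18, 1/2).
The two tails are symmetric, so α = 2·(1 + 18 + 153 + 816 + 3060)/2^18 = 8096/262144 = 253/8192.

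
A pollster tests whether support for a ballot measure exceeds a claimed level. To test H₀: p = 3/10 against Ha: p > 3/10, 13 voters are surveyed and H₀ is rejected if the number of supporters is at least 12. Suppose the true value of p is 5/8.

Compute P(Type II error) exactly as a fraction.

Under the alternative p = 5/8, K ~ Binomial(13, 5/8); β is the probability the test does not reject, P(K < 12).
Summing C(13,j)·(5/8)^j·(3/8)^{13-j} for j = 0..11 gives 134753406597/137438953472.

134753406597/137438953472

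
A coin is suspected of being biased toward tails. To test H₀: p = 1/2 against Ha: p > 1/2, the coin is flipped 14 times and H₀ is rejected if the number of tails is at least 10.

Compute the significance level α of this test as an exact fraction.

1471/16384

The Type I error probability is α = P(S ≥ 10) computed under H₀, where S ~ Binomial(14, 1/2).
That's C(14,10) + C(14,11) + C(14,12) + C(14,13) + C(14,14) over 2^14, i.e. (1001 + 364 + 91 + 14 + 1)/16384 = 1471/16384.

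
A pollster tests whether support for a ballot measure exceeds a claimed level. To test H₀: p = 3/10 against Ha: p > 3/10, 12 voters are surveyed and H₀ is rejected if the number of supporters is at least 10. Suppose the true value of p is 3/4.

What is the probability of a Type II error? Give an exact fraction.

Under the alternative p = 3/4, X ~ Binomial(12, 3/4); β is the probability the test does not reject, P(X < 10).
Adding the binomial probabilities P(X=0)+…+P(X=9) at p = 3/4 gives 10222777/16777216.

10222777/16777216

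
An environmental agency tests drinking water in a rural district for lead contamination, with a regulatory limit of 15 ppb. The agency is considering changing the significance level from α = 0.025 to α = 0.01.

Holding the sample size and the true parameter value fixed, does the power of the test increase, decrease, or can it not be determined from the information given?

It decreases.

Tightening α shrinks the rejection region. When Ha holds, fewer sample outcomes clear the stricter threshold, so more fall in the acceptance region.
Since power = 1 − β and β increases, power decreases.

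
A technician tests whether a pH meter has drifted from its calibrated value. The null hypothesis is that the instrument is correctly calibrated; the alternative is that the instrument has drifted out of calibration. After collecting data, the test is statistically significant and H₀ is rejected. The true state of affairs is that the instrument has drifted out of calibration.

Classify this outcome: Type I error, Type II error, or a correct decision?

Neither — the decision is correct.

The test rejected a false H₀ — the decision matches the true state.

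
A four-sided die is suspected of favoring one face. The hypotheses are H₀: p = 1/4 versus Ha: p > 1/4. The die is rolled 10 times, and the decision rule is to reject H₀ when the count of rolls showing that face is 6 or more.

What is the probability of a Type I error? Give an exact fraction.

The Type I error probability is α = P(S ≥ 6) computed under H₀, where S ~ Binomial(10, 1/4).
P(S ≥ 6) = Σ_{j=6}^{10} C(10,j)·(1/4)^j·(3/4)^{10-j} = 10343/524288.

10343/524288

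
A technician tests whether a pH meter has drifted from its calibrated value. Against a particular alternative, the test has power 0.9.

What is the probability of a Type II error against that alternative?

0.1

Power = 1 − β, so β = 1 − 0.9 = 0.1.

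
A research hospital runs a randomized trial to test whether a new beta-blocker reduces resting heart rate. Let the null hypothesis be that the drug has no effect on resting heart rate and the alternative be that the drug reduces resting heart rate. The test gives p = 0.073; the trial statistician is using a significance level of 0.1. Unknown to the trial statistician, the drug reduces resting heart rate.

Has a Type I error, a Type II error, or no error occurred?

Since p = 0.073 < α = 0.1, H₀ is rejected.
H₀ is false (actually the drug reduces resting heart rate).
The decision matches the true state — no error.

No error (correct decision).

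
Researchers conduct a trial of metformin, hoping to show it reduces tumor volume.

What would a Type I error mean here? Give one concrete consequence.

With the conventional null hypothesis that the drug has no effect on tumor volume:
A Type I error is rejecting H₀ when H₀ is true.
Here that means concluding that the drug is effective when actually the drug has no effect on tumor volume.

A Type I error would mean concluding that the drug reduces tumor volume when in fact the drug has no effect on tumor volume. Consequence: resources are spent bringing an ineffective treatment to market.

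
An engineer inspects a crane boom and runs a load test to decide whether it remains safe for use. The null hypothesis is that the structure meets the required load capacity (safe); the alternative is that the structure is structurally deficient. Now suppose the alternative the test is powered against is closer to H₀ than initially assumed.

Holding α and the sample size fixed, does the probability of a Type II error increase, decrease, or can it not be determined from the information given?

A smaller departure from H₀ means the test statistic under Ha is distributed closer to where it would be under H₀; rejection becomes less likely.

It increases.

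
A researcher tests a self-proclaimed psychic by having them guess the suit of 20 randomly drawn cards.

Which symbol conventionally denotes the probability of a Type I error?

α

P(Type I error) = P(reject H₀ | H₀ true) = α, the significance level.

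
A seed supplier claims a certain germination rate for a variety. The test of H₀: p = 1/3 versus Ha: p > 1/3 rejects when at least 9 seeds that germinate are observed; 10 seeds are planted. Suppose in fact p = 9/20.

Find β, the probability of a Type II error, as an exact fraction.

β = P(fail to reject H₀ | Ha true) = P(X ≤ 8 | p = 9/20), X ~ Binomial(10, 9/20).
Equivalently, β = 1 − P(X ≥ 9) = 10193896961809/10240000000000.

10193896961809/10240000000000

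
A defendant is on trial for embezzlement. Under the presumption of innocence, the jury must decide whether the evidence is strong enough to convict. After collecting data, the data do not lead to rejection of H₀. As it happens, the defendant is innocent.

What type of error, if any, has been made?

No error (correct decision).

The conventional null hypothesis here is that the defendant is innocent.
The test retained a true H₀ — the decision matches the true state.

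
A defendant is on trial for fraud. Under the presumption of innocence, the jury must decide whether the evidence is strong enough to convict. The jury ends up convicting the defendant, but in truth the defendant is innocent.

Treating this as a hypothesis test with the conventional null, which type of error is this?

Type I error

The null hypothesis here is that the defendant is innocent.
'Convicting the defendant' corresponds to rejecting H₀.
H₀ was rejected but H₀ is true — a Type I error (false positive).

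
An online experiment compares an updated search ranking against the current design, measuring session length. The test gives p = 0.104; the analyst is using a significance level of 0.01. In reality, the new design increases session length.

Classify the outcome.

The conventional null hypothesis is that the new design has no effect on session length.
Since p = 0.104 ≥ α = 0.01, H₀ is not rejected.
H₀ is false (actually the new design increases session length).
Failing to reject a false H₀ is a Type II error.

Type II error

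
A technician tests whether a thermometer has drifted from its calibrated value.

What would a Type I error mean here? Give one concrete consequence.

A Type I error would mean concluding that the instrument has drifted out of calibration when in fact the instrument is correctly calibrated. Consequence: a properly working instrument is taken offline unnecessarily.

With the conventional null hypothesis that the instrument is correctly calibrated:
A Type I error is rejecting H₀ when H₀ is true.
Here that means pulling the instrument for recalibration when actually the instrument is correctly calibrated.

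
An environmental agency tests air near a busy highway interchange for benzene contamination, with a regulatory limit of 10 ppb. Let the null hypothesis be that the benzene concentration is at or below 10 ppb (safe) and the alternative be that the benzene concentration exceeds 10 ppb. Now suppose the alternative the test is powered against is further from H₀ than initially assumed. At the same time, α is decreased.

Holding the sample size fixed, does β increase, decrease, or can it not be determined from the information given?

The first change alone would make β decrease; the second alone would make β increase. Which effect dominates depends on the magnitudes, which are not given.

Cannot be determined from the information given.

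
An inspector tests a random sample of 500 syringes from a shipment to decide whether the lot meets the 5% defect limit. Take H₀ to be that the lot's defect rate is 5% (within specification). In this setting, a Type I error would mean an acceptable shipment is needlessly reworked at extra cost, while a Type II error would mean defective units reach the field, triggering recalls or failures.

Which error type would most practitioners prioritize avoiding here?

The Type II consequence (defective units reach the field, triggering recalls or failures) is more severe than the Type I consequence (an acceptable shipment is needlessly reworked at extra cost).

Type II error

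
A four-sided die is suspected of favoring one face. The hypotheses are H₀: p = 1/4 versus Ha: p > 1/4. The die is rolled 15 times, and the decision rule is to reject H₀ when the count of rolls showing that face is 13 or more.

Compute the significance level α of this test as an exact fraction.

The Type I error probability is α = P(S ≥ 13) computed under H₀, where S ~ Binomial(15, 1/4).
Summing C(15,j)(1/4)^j(3/4)^{15−j} for j = 13,…,15 gives 991/1073741824.

991/1073741824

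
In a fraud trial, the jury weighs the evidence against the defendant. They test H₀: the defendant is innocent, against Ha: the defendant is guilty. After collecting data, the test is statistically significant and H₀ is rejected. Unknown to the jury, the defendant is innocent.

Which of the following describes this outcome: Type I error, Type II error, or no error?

H₀ was rejected, but H₀ is actually true.
Rejecting a true null hypothesis is a Type I error (false positive).

Type I error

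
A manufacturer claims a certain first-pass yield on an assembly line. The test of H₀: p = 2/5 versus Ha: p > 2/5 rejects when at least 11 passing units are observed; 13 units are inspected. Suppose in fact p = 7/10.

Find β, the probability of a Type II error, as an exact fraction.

A Type II error is failing to reject when Ha holds: with p = 7/10, β = P(K ≤ 10).
Equivalently, β = 1 − P(K ≥ 11) = 7788298257/9765625000.

7788298257/9765625000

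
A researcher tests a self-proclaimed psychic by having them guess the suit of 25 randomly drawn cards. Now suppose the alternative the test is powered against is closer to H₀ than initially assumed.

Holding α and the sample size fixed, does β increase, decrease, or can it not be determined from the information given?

When the true parameter is near the null value, the test has a harder time distinguishing Ha from H₀.

It increases.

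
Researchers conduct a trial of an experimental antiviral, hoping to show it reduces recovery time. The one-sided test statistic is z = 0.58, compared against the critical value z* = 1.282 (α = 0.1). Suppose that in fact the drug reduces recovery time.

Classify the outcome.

Type II error

The conventional null hypothesis is that the drug has no effect on recovery time.
Since z = 0.58 ≤ z* = 1.282, H₀ is not rejected.
H₀ is false (actually the drug reduces recovery time).
Failing to reject a false H₀ is a Type II error.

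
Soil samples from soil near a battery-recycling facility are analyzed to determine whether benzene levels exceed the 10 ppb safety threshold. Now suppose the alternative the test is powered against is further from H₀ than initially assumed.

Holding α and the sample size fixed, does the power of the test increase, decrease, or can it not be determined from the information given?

A bigger departure from H₀ is easier for the test to detect, so it fails to reject less often.
Since power = 1 − β and β decreases, power increases.

It increases.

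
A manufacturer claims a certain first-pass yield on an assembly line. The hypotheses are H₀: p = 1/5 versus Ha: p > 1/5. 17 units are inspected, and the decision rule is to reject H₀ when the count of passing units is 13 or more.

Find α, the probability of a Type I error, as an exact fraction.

131009/152587890625

α = P(reject H₀ | H₀ true) = P(Y ≥ 13 | p = 1/5), with Y ~ Binomial(17, 1/5).
P(Y ≥ 13) = Σ_{j=13}^{17} C(17,j)·(1/5)^j·(4/5)^{17-j} = 131009/152587890625.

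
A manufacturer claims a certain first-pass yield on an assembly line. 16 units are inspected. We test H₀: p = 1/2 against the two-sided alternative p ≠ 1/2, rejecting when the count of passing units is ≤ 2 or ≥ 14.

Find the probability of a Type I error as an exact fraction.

The significance level is the null-hypothesis probability of the rejection region {≤2} ∪ {≥14}.
Each tail has probability (1 + 16 + 120)/65536; doubling gives α = 274/65536 = 137/32768.

137/32768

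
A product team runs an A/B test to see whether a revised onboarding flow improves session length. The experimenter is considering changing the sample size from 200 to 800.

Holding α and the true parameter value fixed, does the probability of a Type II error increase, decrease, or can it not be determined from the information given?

More data shrinks sampling variability; the test statistic under Ha concentrates further from the null value, making rejection more likely.

It decreases.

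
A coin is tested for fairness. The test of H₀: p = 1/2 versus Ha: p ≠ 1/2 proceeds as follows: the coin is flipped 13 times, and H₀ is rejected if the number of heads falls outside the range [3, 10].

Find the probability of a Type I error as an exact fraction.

α = P(K ≤ 2 or K ≥ 11 | p = 1/2), K ~ Binomial(13, 1/2).
Each tail has probability (1 + 13 + 78)/8192; doubling gives α = 184/8192 = 23/1024.

23/1024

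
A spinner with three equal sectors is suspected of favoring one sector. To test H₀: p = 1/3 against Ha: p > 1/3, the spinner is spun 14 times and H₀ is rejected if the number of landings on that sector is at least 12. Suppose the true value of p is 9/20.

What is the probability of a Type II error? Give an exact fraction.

A Type II error is failing to reject when Ha holds: with p = 9/20, β = P(X ≤ 11).
Adding the binomial probabilities P(X=0)+…+P(X=11) at p = 9/20 gives 817437922121895041/819200000000000000.

817437922121895041/819200000000000000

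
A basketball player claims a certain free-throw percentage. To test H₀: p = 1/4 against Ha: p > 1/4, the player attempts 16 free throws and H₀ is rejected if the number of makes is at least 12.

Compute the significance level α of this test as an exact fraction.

The Type I error probability is α = P(K ≥ 12) computed under H₀, where K ~ Binomial(16, 1/4).
Summing C(16,j)(1/4)^j(3/4)^{16−j} for j = 12,…,16 gives 163669/4294967296.

163669/4294967296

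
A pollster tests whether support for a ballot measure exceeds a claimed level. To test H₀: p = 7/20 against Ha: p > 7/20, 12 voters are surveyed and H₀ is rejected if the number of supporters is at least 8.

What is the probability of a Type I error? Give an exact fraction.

10447854386753/409600000000000

α = P(reject H₀ | H₀ true) = P(Y ≥ 8 | p = 7/20), with Y ~ Binomial(12, 7/20).
P(Y ≥ 8) = Σ_{j=8}^{12} C(12,j)·(7/20)^j·(13/20)^{12-j} = 10447854386753/409600000000000.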